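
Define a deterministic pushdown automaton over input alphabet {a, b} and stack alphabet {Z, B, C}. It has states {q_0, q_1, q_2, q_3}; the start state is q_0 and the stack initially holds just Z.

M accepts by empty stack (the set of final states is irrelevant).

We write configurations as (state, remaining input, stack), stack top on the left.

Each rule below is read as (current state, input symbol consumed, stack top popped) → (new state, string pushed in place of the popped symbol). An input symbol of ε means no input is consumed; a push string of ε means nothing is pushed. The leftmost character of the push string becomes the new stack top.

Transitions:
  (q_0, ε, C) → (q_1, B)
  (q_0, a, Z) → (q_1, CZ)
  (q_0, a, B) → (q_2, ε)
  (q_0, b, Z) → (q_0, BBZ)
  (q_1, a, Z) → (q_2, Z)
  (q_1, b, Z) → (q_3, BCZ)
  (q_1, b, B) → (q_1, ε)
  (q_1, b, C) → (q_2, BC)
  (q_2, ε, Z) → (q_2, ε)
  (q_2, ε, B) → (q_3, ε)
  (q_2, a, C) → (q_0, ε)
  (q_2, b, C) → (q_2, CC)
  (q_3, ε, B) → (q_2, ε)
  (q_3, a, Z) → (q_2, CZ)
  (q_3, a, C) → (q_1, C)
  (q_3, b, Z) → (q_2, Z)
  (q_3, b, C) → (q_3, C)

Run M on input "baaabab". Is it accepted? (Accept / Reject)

(q_0, baaabab, Z)
  read b, top Z: go to q_0, push BBZ → (q_0, aaabab, BBZ)
  read a, top B: go to q_2, push ε → (q_2, aabab, BZ)
  ε-move, top B: go to q_3, push ε → (q_3, aabab, Z)
  read a, top Z: go to q_2, push CZ → (q_2, abab, CZ)
  read a, top C: go to q_0, push ε → (q_0, bab, Z)
  read b, top Z: go to q_0, push BBZ → (q_0, ab, BBZ)
  read a, top B: go to q_2, push ε → (q_2, b, BZ)
  ε-move, top B: go to q_3, push ε → (q_3, b, Z)
  read b, top Z: go to q_2, push Z → (q_2, ε, Z)
  ε-move, top Z: go to q_2, push ε → (q_2, ε, ε)
All input consumed and the stack is empty.

Accept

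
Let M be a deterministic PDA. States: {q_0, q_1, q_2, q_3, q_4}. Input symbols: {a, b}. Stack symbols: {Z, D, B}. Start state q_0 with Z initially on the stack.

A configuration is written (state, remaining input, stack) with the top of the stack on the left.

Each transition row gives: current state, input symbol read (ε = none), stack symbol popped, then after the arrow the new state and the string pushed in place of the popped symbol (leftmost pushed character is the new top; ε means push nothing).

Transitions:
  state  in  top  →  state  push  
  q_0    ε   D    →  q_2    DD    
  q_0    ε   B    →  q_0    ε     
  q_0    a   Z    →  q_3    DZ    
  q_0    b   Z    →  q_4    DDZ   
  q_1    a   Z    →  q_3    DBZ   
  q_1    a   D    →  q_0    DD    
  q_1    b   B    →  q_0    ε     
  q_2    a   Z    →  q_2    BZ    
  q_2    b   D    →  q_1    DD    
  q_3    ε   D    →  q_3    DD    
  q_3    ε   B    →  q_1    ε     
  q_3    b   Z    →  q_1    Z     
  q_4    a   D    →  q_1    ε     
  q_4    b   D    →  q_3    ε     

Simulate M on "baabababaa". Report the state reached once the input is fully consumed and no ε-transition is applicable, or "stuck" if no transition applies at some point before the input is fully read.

(q_0, baabababaa, Z)
  read b, top Z: go to q_4, push DDZ → (q_4, aabababaa, DDZ)
  read a, top D: go to q_1, push ε → (q_1, abababaa, DZ)
  read a, top D: go to q_0, push DD → (q_0, bababaa, DDZ)
  ε-move, top D: go to q_2, push DD → (q_2, bababaa, DDDZ)
  read b, top D: go to q_1, push DD → (q_1, ababaa, DDDDZ)
  read a, top D: go to q_0, push DD → (q_0, babaa, DDDDDZ)
  ε-move, top D: go to q_2, push DD → (q_2, babaa, DDDDDDZ)
  read b, top D: go to q_1, push DD → (q_1, abaa, DDDDDDDZ)
  read a, top D: go to q_0, push DD → (q_0, baa, DDDDDDDDZ)
  ε-move, top D: go to q_2, push DD → (q_2, baa, DDDDDDDDDZ)
  read b, top D: go to q_1, push DD → (q_1, aa, DDDDDDDDDDZ)
  read a, top D: go to q_0, push DD → (q_0, a, DDDDDDDDDDDZ)
  ε-move, top D: go to q_2, push DD → (q_2, a, DDDDDDDDDDDDZ)
No transition for (q_2, a, top D); M blocks with input a remaining.

stuck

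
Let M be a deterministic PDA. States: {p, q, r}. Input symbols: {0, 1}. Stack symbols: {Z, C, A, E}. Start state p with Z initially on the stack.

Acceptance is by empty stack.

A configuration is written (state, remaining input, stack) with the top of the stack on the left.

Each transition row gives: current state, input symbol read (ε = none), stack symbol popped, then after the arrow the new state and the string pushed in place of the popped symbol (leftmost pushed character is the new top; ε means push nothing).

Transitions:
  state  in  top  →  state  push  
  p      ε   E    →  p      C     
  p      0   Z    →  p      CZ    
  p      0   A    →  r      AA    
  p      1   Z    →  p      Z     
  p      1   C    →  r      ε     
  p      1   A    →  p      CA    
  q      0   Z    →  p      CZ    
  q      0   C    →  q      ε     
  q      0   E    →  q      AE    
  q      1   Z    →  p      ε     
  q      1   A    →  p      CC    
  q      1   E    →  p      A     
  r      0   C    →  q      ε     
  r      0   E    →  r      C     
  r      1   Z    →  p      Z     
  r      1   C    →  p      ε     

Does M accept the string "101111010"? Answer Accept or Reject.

(p, 101111010, Z) ⊢ (p, 01111010, Z) ⊢ (p, 1111010, CZ) ⊢ (r, 111010, Z) ⊢ (p, 11010, Z) ⊢ (p, 1010, Z) ⊢ (p, 010, Z) ⊢ (p, 10, CZ) ⊢ (r, 0, Z)
No transition applies at (r, 0, Z); input not fully consumed.

Reject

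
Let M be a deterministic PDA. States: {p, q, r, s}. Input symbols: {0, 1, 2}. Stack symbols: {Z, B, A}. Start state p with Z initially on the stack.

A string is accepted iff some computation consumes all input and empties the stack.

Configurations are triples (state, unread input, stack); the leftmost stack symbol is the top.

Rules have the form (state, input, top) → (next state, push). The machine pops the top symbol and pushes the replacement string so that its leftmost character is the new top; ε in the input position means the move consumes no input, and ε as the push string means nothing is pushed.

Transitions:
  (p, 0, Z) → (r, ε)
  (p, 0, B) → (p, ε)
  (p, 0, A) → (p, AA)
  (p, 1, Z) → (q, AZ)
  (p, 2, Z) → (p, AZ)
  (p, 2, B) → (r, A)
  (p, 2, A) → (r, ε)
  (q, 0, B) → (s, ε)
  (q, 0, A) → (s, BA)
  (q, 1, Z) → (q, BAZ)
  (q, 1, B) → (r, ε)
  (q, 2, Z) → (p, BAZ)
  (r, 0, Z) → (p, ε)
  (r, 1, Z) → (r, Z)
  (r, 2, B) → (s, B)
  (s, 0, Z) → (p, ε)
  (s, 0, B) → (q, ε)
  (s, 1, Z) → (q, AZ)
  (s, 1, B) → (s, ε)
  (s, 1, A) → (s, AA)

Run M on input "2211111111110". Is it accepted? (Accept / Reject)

Accept

(p, 2211111111110, Z) ⊢ (p, 211111111110, AZ) ⊢ (r, 11111111110, Z) ⊢ (r, 1111111110, Z) ⊢ (r, 111111110, Z) ⊢ (r, 11111110, Z) ⊢ (r, 1111110, Z) ⊢ (r, 111110, Z) ⊢ (r, 11110, Z) ⊢ (r, 1110, Z) ⊢ (r, 110, Z) ⊢ (r, 10, Z) ⊢ (r, 0, Z) ⊢ (p, ε, ε)
All input consumed and the stack is empty.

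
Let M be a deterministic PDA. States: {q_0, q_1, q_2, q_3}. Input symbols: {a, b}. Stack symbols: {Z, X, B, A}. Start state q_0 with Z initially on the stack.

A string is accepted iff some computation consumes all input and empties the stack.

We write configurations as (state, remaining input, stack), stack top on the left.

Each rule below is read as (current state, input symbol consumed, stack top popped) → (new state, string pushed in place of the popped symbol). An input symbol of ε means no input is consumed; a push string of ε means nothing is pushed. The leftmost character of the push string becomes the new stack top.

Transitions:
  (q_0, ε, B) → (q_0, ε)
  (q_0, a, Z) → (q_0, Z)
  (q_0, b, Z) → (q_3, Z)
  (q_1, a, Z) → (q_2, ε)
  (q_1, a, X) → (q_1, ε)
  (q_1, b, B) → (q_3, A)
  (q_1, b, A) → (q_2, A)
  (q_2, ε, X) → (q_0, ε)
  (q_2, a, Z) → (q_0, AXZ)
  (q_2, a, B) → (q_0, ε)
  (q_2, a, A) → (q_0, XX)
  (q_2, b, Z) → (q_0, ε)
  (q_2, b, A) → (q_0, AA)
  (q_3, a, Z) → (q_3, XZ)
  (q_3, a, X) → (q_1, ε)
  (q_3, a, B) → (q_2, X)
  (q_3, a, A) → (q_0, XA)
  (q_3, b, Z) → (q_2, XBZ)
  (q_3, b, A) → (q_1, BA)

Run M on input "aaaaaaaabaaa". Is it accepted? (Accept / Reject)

(q_0, aaaaaaaabaaa, Z)
  read a, top Z: go to q_0, push Z → (q_0, aaaaaaabaaa, Z)
  read a, top Z: go to q_0, push Z → (q_0, aaaaaabaaa, Z)
  read a, top Z: go to q_0, push Z → (q_0, aaaaabaaa, Z)
  read a, top Z: go to q_0, push Z → (q_0, aaaabaaa, Z)
  read a, top Z: go to q_0, push Z → (q_0, aaabaaa, Z)
  read a, top Z: go to q_0, push Z → (q_0, aabaaa, Z)
  read a, top Z: go to q_0, push Z → (q_0, abaaa, Z)
  read a, top Z: go to q_0, push Z → (q_0, baaa, Z)
  read b, top Z: go to q_3, push Z → (q_3, aaa, Z)
  read a, top Z: go to q_3, push XZ → (q_3, aa, XZ)
  read a, top X: go to q_1, push ε → (q_1, a, Z)
  read a, top Z: go to q_2, push ε → (q_2, ε, ε)
All input consumed and the stack is empty.

Accept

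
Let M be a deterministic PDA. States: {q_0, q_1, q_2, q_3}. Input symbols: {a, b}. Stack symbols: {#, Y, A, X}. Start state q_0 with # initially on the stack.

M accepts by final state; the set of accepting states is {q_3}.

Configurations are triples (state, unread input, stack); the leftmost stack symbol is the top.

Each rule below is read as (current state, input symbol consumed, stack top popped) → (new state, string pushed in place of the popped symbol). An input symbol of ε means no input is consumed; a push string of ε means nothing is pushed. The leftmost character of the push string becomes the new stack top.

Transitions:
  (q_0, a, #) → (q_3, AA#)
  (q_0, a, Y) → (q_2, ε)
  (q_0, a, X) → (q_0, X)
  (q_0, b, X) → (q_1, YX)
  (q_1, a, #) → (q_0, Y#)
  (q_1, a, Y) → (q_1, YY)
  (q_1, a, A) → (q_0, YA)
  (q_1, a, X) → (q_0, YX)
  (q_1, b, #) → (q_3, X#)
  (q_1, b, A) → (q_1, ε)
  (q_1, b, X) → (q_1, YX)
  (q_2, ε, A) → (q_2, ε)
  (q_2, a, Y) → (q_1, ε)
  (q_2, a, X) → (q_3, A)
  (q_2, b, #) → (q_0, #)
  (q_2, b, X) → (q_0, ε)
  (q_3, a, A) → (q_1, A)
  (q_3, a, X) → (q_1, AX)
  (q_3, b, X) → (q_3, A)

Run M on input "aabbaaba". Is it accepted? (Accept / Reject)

(q_0, aabbaaba, #) ⊢ (q_3, abbaaba, AA#) ⊢ (q_1, bbaaba, AA#) ⊢ (q_1, baaba, A#) ⊢ (q_1, aaba, #) ⊢ (q_0, aba, Y#) ⊢ (q_2, ba, #) ⊢ (q_0, a, #) ⊢ (q_3, ε, AA#)
All input consumed; state q_3 ∈ F.

Accept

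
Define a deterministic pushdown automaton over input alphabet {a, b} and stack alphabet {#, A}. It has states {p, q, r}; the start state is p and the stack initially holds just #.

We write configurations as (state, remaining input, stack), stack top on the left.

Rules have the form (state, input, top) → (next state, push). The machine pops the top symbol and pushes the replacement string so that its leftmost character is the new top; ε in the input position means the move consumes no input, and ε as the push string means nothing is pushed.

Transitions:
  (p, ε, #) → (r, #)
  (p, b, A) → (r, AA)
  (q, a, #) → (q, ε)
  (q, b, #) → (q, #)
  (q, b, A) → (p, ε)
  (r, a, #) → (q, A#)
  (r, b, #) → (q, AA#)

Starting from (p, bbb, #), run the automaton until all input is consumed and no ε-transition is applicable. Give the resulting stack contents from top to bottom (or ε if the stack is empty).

(p, bbb, #)
  ε-move, top #: go to r, push # → (r, bbb, #)
  read b, top #: go to q, push AA# → (q, bb, AA#)
  read b, top A: go to p, push ε → (p, b, A#)
  read b, top A: go to r, push AA → (r, ε, AA#)
All input consumed in state r with stack AA#.

AA#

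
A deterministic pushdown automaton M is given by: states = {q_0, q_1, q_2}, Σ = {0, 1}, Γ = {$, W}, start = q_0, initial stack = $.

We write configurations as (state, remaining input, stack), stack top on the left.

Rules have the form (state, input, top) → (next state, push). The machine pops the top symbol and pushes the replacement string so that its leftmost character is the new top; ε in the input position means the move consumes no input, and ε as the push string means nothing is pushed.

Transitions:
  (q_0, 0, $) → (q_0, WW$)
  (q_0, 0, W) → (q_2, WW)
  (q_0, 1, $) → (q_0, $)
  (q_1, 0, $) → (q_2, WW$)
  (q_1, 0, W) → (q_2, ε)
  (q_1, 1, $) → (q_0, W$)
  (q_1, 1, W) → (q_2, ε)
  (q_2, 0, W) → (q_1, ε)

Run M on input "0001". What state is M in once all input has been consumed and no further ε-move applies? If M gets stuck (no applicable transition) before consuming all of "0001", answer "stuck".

q_2

(q_0, 0001, $) ⊢ (q_0, 001, WW$) ⊢ (q_2, 01, WWW$) ⊢ (q_1, 1, WW$) ⊢ (q_2, ε, W$)
All input consumed; M is in state q_2.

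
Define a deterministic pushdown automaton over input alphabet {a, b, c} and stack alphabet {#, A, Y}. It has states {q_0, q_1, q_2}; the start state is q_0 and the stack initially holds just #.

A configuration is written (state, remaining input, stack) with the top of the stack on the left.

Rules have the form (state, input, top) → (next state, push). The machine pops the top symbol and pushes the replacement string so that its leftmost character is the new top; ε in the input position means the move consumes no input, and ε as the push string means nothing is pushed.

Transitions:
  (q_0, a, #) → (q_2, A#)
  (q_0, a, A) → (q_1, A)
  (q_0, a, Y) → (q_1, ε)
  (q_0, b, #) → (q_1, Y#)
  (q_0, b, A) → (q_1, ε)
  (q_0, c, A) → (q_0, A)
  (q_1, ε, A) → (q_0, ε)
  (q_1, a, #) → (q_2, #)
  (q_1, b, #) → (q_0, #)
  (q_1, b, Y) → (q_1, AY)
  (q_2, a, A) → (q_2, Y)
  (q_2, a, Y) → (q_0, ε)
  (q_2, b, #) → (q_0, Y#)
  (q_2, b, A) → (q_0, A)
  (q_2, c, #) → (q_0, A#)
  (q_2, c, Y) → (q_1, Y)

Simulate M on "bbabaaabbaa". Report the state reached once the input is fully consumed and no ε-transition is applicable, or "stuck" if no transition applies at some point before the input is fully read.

(q_0, bbabaaabbaa, #)
  read b, top #: go to q_1, push Y# → (q_1, babaaabbaa, Y#)
  read b, top Y: go to q_1, push AY → (q_1, abaaabbaa, AY#)
  ε-move, top A: go to q_0, push ε → (q_0, abaaabbaa, Y#)
  read a, top Y: go to q_1, push ε → (q_1, baaabbaa, #)
  read b, top #: go to q_0, push # → (q_0, aaabbaa, #)
  read a, top #: go to q_2, push A# → (q_2, aabbaa, A#)
  read a, top A: go to q_2, push Y → (q_2, abbaa, Y#)
  read a, top Y: go to q_0, push ε → (q_0, bbaa, #)
  read b, top #: go to q_1, push Y# → (q_1, baa, Y#)
  read b, top Y: go to q_1, push AY → (q_1, aa, AY#)
  ε-move, top A: go to q_0, push ε → (q_0, aa, Y#)
  read a, top Y: go to q_1, push ε → (q_1, a, #)
  read a, top #: go to q_2, push # → (q_2, ε, #)
All input consumed; M is in state q_2.

q_2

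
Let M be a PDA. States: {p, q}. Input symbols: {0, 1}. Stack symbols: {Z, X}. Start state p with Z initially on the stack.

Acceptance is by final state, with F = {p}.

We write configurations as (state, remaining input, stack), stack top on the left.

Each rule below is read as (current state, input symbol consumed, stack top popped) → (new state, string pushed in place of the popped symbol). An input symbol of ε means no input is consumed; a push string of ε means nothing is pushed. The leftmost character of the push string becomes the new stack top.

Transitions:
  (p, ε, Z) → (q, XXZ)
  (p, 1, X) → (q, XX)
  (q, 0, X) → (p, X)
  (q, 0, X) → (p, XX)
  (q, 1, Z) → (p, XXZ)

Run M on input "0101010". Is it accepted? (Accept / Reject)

One accepting computation: (p, 0101010, Z) ⊢ (q, 0101010, XXZ) ⊢ (p, 101010, XXZ) ⊢ (q, 01010, XXXZ) ⊢ (p, 1010, XXXZ) ⊢ (q, 010, XXXXZ) ⊢ (p, 10, XXXXZ) ⊢ (q, 0, XXXXXZ) ⊢ (p, ε, XXXXXZ)
All input consumed and state p ∈ F.

Accept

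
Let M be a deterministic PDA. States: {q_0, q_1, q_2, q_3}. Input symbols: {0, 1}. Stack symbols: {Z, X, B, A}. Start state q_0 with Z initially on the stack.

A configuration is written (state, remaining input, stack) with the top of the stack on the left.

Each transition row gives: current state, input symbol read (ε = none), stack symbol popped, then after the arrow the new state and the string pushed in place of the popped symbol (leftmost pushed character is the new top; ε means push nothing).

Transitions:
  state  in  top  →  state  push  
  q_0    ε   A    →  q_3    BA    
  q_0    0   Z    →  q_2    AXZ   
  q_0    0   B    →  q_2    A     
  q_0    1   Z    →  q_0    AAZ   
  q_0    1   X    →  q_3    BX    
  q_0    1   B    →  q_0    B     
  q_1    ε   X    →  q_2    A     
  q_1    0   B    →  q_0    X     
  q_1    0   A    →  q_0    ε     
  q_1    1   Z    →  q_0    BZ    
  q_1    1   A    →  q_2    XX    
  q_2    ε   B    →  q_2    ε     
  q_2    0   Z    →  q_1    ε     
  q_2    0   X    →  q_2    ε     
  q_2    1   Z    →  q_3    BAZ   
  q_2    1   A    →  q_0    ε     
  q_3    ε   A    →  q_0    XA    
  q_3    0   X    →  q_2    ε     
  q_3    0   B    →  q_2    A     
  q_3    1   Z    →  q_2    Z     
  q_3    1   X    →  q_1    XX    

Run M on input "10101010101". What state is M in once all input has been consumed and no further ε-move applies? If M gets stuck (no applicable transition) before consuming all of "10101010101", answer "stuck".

(q_0, 10101010101, Z) ⊢ (q_0, 0101010101, AAZ) ⊢ (q_3, 0101010101, BAAZ) ⊢ (q_2, 101010101, AAAZ) ⊢ (q_0, 01010101, AAZ) ⊢ (q_3, 01010101, BAAZ) ⊢ (q_2, 1010101, AAAZ) ⊢ (q_0, 010101, AAZ) ⊢ (q_3, 010101, BAAZ) ⊢ (q_2, 10101, AAAZ) ⊢ (q_0, 0101, AAZ) ⊢ (q_3, 0101, BAAZ) ⊢ (q_2, 101, AAAZ) ⊢ (q_0, 01, AAZ) ⊢ (q_3, 01, BAAZ) ⊢ (q_2, 1, AAAZ) ⊢ (q_0, ε, AAZ) ⊢ (q_3, ε, BAAZ)
All input consumed; M is in state q_3.

q_3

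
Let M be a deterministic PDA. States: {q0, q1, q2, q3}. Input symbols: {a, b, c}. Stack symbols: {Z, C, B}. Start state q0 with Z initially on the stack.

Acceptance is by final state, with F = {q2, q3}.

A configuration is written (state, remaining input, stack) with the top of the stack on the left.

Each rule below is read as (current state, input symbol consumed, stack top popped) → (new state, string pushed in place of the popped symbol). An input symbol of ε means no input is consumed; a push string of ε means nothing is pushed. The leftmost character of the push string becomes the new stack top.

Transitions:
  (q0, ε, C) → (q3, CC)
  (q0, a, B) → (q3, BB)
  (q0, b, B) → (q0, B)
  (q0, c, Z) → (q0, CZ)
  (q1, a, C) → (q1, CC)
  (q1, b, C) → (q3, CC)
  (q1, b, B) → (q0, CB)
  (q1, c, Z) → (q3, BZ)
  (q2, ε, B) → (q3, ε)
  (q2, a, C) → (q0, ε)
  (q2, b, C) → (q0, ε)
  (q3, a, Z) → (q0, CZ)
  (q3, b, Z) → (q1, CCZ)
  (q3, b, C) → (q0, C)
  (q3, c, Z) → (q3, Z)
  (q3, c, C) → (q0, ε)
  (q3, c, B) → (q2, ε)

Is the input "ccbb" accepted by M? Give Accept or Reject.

(q0, ccbb, Z)
  read c, top Z: go to q0, push CZ → (q0, cbb, CZ)
  ε-move, top C: go to q3, push CC → (q3, cbb, CCZ)
  read c, top C: go to q0, push ε → (q0, bb, CZ)
  ε-move, top C: go to q3, push CC → (q3, bb, CCZ)
  read b, top C: go to q0, push C → (q0, b, CCZ)
  ε-move, top C: go to q3, push CC → (q3, b, CCCZ)
  read b, top C: go to q0, push C → (q0, ε, CCCZ)
  ε-move, top C: go to q3, push CC → (q3, ε, CCCCZ)
All input consumed; state q3 ∈ F.

Accept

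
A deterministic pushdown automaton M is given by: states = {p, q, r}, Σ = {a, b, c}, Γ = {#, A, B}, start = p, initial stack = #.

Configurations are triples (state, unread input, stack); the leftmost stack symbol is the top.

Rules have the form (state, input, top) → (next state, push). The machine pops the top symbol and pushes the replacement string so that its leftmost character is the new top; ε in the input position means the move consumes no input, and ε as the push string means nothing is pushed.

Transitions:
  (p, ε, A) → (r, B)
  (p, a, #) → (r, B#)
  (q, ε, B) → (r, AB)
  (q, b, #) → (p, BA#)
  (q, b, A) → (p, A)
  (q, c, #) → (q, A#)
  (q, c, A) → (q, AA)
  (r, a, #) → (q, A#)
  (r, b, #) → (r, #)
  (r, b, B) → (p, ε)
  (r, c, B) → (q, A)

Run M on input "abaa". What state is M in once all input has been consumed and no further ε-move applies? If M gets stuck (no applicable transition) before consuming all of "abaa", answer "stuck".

stuck

(p, abaa, #)
  read a, top #: go to r, push B# → (r, baa, B#)
  read b, top B: go to p, push ε → (p, aa, #)
  read a, top #: go to r, push B# → (r, a, B#)
No transition for (r, a, top B); M blocks with input a remaining.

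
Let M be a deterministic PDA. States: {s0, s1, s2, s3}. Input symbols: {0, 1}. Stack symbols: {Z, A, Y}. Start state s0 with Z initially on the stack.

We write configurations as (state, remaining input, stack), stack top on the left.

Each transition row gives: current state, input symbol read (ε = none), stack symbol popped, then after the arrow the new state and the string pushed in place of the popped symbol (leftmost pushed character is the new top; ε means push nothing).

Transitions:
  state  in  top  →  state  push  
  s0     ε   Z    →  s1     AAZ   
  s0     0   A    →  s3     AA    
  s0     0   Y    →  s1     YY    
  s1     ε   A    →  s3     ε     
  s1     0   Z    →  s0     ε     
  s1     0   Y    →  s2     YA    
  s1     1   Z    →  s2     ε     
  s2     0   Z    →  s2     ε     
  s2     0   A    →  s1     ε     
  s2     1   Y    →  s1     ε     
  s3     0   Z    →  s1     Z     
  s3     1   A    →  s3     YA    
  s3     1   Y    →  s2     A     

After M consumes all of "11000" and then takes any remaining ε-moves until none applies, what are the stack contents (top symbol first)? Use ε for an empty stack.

ε

(s0, 11000, Z)
  ε-move, top Z: go to s1, push AAZ → (s1, 11000, AAZ)
  ε-move, top A: go to s3, push ε → (s3, 11000, AZ)
  read 1, top A: go to s3, push YA → (s3, 1000, YAZ)
  read 1, top Y: go to s2, push A → (s2, 000, AAZ)
  read 0, top A: go to s1, push ε → (s1, 00, AZ)
  ε-move, top A: go to s3, push ε → (s3, 00, Z)
  read 0, top Z: go to s1, push Z → (s1, 0, Z)
  read 0, top Z: go to s0, push ε → (s0, ε, ε)
All input consumed in state s0 with stack ε.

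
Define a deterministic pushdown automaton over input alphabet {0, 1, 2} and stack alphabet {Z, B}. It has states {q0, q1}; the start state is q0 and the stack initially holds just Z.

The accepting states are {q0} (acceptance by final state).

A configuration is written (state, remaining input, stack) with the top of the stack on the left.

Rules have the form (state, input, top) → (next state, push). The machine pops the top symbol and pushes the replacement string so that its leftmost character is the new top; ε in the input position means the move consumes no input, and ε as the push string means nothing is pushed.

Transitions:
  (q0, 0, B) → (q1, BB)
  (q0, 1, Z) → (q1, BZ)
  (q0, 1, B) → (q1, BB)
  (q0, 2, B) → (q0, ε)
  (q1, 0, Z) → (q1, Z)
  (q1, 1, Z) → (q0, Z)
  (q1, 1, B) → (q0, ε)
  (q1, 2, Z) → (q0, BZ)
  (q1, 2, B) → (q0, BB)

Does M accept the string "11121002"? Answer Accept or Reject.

(q0, 11121002, Z)
  read 1, top Z: go to q1, push BZ → (q1, 1121002, BZ)
  read 1, top B: go to q0, push ε → (q0, 121002, Z)
  read 1, top Z: go to q1, push BZ → (q1, 21002, BZ)
  read 2, top B: go to q0, push BB → (q0, 1002, BBZ)
  read 1, top B: go to q1, push BB → (q1, 002, BBBZ)
No transition applies at (q1, 002, BBBZ); input not fully consumed.

Reject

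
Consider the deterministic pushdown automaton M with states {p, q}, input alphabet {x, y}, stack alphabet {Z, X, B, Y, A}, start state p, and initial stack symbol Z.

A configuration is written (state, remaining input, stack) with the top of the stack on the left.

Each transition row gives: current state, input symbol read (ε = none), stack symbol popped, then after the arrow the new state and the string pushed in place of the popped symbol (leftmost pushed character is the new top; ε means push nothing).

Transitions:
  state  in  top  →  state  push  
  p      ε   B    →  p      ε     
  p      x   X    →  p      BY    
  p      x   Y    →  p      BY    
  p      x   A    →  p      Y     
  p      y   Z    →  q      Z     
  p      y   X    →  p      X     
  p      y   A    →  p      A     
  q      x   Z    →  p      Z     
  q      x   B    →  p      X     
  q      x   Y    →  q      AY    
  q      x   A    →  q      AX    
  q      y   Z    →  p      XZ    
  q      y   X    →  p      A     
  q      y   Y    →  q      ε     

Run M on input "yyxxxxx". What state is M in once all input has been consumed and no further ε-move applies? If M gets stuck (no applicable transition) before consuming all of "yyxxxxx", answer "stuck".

(p, yyxxxxx, Z)
  read y, top Z: go to q, push Z → (q, yxxxxx, Z)
  read y, top Z: go to p, push XZ → (p, xxxxx, XZ)
  read x, top X: go to p, push BY → (p, xxxx, BYZ)
  ε-move, top B: go to p, push ε → (p, xxxx, YZ)
  read x, top Y: go to p, push BY → (p, xxx, BYZ)
  ε-move, top B: go to p, push ε → (p, xxx, YZ)
  read x, top Y: go to p, push BY → (p, xx, BYZ)
  ε-move, top B: go to p, push ε → (p, xx, YZ)
  read x, top Y: go to p, push BY → (p, x, BYZ)
  ε-move, top B: go to p, push ε → (p, x, YZ)
  read x, top Y: go to p, push BY → (p, ε, BYZ)
  ε-move, top B: go to p, push ε → (p, ε, YZ)
All input consumed; M is in state p.

p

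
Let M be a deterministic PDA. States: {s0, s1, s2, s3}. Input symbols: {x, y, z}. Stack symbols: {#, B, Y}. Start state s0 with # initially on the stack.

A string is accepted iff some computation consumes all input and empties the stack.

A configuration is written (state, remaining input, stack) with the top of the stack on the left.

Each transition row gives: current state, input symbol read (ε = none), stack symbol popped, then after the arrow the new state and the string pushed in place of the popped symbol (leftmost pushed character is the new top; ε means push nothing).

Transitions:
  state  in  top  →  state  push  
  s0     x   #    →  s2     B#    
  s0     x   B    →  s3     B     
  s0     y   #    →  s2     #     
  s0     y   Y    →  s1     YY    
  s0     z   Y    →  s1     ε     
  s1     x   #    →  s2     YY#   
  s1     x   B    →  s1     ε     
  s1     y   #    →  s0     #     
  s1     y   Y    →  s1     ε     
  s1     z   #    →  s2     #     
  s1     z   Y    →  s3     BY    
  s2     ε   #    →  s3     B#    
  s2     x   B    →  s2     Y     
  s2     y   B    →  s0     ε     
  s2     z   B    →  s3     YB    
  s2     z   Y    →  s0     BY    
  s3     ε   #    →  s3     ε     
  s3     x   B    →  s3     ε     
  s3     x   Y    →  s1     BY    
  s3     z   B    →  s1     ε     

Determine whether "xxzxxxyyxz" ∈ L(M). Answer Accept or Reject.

(s0, xxzxxxyyxz, #) ⊢ (s2, xzxxxyyxz, B#) ⊢ (s2, zxxxyyxz, Y#) ⊢ (s0, xxxyyxz, BY#) ⊢ (s3, xxyyxz, BY#) ⊢ (s3, xyyxz, Y#) ⊢ (s1, yyxz, BY#)
No transition applies at (s1, yyxz, BY#); input not fully consumed.

Reject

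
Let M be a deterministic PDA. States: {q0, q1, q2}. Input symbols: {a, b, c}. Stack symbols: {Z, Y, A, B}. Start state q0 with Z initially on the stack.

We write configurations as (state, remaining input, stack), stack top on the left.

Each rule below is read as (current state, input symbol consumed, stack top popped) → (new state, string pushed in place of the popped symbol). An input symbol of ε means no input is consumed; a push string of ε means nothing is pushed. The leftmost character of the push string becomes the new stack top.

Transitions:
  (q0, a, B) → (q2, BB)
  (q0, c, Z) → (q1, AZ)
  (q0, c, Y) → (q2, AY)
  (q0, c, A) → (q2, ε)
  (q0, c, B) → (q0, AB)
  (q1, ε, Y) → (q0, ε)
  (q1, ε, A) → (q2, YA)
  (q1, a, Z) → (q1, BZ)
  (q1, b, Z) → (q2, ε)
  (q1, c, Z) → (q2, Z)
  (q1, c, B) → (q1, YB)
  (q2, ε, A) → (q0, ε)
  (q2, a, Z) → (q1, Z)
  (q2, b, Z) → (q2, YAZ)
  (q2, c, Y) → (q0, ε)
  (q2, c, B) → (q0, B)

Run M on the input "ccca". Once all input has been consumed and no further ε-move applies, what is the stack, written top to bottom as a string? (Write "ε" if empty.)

Z

(q0, ccca, Z)
  read c, top Z: go to q1, push AZ → (q1, cca, AZ)
  ε-move, top A: go to q2, push YA → (q2, cca, YAZ)
  read c, top Y: go to q0, push ε → (q0, ca, AZ)
  read c, top A: go to q2, push ε → (q2, a, Z)
  read a, top Z: go to q1, push Z → (q1, ε, Z)
All input consumed in state q1 with stack Z.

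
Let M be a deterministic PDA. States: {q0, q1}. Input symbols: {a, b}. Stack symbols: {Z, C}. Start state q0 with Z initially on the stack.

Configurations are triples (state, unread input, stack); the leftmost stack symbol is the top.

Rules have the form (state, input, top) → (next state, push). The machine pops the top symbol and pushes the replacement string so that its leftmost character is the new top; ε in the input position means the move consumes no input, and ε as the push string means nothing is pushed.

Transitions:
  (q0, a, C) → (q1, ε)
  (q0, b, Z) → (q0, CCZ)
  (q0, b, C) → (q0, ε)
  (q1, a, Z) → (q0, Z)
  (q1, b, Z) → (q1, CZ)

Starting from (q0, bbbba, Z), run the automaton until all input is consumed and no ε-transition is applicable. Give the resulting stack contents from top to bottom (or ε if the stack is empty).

(q0, bbbba, Z)
  read b, top Z: go to q0, push CCZ → (q0, bbba, CCZ)
  read b, top C: go to q0, push ε → (q0, bba, CZ)
  read b, top C: go to q0, push ε → (q0, ba, Z)
  read b, top Z: go to q0, push CCZ → (q0, a, CCZ)
  read a, top C: go to q1, push ε → (q1, ε, CZ)
All input consumed in state q1 with stack CZ.

CZ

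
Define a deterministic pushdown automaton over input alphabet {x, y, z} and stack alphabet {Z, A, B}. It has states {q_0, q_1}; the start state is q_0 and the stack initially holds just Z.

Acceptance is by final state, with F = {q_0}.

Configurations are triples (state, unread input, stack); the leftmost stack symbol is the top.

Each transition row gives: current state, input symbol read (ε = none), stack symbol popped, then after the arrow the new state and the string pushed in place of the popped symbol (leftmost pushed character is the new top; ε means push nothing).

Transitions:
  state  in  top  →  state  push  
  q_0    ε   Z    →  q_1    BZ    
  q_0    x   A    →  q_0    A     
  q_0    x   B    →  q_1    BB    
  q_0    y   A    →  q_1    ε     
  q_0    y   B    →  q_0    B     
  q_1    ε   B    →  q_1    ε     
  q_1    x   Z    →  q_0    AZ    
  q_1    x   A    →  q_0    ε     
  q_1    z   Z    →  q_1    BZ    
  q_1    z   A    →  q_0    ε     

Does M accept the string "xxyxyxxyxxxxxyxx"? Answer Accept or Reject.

(q_0, xxyxyxxyxxxxxyxx, Z)
  ε-move, top Z: go to q_1, push BZ → (q_1, xxyxyxxyxxxxxyxx, BZ)
  ε-move, top B: go to q_1, push ε → (q_1, xxyxyxxyxxxxxyxx, Z)
  read x, top Z: go to q_0, push AZ → (q_0, xyxyxxyxxxxxyxx, AZ)
  read x, top A: go to q_0, push A → (q_0, yxyxxyxxxxxyxx, AZ)
  read y, top A: go to q_1, push ε → (q_1, xyxxyxxxxxyxx, Z)
  read x, top Z: go to q_0, push AZ → (q_0, yxxyxxxxxyxx, AZ)
  read y, top A: go to q_1, push ε → (q_1, xxyxxxxxyxx, Z)
  read x, top Z: go to q_0, push AZ → (q_0, xyxxxxxyxx, AZ)
  read x, top A: go to q_0, push A → (q_0, yxxxxxyxx, AZ)
  read y, top A: go to q_1, push ε → (q_1, xxxxxyxx, Z)
  read x, top Z: go to q_0, push AZ → (q_0, xxxxyxx, AZ)
  read x, top A: go to q_0, push A → (q_0, xxxyxx, AZ)
  read x, top A: go to q_0, push A → (q_0, xxyxx, AZ)
  read x, top A: go to q_0, push A → (q_0, xyxx, AZ)
  read x, top A: go to q_0, push A → (q_0, yxx, AZ)
  read y, top A: go to q_1, push ε → (q_1, xx, Z)
  read x, top Z: go to q_0, push AZ → (q_0, x, AZ)
  read x, top A: go to q_0, push A → (q_0, ε, AZ)
All input consumed; state q_0 ∈ F.

Accept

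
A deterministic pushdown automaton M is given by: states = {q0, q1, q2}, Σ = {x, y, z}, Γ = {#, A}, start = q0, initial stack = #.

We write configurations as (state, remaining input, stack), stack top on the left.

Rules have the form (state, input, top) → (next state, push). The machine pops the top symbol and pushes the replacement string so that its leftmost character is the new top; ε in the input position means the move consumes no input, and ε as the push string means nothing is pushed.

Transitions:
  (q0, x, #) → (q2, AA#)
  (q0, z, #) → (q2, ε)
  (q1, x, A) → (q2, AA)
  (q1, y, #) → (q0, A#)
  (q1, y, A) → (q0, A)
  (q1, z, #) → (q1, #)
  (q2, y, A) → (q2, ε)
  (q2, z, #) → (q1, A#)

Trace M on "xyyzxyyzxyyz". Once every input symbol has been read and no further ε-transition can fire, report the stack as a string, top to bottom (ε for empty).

A#

(q0, xyyzxyyzxyyz, #) ⊢ (q2, yyzxyyzxyyz, AA#) ⊢ (q2, yzxyyzxyyz, A#) ⊢ (q2, zxyyzxyyz, #) ⊢ (q1, xyyzxyyz, A#) ⊢ (q2, yyzxyyz, AA#) ⊢ (q2, yzxyyz, A#) ⊢ (q2, zxyyz, #) ⊢ (q1, xyyz, A#) ⊢ (q2, yyz, AA#) ⊢ (q2, yz, A#) ⊢ (q2, z, #) ⊢ (q1, ε, A#)
All input consumed in state q1 with stack A#.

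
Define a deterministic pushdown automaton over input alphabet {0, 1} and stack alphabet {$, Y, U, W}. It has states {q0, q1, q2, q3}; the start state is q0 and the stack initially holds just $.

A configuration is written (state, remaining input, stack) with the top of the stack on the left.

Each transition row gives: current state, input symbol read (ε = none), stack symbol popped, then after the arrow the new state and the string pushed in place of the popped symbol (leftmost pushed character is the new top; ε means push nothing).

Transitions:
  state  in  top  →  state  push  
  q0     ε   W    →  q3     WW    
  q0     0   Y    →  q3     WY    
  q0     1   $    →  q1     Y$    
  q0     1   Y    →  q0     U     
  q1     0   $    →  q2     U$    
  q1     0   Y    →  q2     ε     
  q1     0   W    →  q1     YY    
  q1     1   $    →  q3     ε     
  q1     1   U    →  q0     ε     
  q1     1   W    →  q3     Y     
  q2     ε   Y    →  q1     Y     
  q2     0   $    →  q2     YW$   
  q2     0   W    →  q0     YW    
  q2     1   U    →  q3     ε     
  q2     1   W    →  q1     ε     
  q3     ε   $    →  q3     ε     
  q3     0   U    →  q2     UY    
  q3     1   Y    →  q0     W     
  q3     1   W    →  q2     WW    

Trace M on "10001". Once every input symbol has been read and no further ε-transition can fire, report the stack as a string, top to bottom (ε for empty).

(q0, 10001, $)
  read 1, top $: go to q1, push Y$ → (q1, 0001, Y$)
  read 0, top Y: go to q2, push ε → (q2, 001, $)
  read 0, top $: go to q2, push YW$ → (q2, 01, YW$)
  ε-move, top Y: go to q1, push Y → (q1, 01, YW$)
  read 0, top Y: go to q2, push ε → (q2, 1, W$)
  read 1, top W: go to q1, push ε → (q1, ε, $)
All input consumed in state q1 with stack $.

$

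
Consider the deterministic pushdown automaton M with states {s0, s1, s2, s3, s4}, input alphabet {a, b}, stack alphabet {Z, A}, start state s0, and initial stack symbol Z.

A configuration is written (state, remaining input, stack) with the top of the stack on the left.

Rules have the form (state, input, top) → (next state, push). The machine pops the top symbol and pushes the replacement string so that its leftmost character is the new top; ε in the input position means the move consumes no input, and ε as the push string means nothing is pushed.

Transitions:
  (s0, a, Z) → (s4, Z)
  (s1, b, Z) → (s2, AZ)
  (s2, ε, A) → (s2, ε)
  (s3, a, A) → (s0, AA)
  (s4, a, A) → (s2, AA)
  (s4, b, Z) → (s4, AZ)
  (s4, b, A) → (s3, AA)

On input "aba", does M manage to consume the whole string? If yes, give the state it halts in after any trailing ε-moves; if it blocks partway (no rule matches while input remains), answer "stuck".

(s0, aba, Z) ⊢ (s4, ba, Z) ⊢ (s4, a, AZ) ⊢ (s2, ε, AAZ) ⊢ (s2, ε, AZ) ⊢ (s2, ε, Z)
All input consumed; M is in state s2.

s2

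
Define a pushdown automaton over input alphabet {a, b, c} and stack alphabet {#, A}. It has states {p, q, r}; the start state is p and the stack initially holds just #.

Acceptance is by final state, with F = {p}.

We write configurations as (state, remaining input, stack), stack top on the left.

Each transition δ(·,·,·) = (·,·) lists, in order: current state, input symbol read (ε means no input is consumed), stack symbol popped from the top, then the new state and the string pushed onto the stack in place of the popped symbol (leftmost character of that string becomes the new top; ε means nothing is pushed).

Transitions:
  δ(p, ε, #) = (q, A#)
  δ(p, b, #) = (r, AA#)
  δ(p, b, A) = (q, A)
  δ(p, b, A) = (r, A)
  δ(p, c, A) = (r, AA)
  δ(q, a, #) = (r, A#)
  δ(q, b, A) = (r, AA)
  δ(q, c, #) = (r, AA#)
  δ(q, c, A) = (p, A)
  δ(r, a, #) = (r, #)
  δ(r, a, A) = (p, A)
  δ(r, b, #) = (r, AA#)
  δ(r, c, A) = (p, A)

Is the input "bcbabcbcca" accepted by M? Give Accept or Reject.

One accepting computation: (p, bcbabcbcca, #) ⊢ (r, cbabcbcca, AA#) ⊢ (p, babcbcca, AA#) ⊢ (r, abcbcca, AA#) ⊢ (p, bcbcca, AA#) ⊢ (q, cbcca, AA#) ⊢ (p, bcca, AA#) ⊢ (q, cca, AA#) ⊢ (p, ca, AA#) ⊢ (r, a, AAA#) ⊢ (p, ε, AAA#)
All input consumed and state p ∈ F.

Accept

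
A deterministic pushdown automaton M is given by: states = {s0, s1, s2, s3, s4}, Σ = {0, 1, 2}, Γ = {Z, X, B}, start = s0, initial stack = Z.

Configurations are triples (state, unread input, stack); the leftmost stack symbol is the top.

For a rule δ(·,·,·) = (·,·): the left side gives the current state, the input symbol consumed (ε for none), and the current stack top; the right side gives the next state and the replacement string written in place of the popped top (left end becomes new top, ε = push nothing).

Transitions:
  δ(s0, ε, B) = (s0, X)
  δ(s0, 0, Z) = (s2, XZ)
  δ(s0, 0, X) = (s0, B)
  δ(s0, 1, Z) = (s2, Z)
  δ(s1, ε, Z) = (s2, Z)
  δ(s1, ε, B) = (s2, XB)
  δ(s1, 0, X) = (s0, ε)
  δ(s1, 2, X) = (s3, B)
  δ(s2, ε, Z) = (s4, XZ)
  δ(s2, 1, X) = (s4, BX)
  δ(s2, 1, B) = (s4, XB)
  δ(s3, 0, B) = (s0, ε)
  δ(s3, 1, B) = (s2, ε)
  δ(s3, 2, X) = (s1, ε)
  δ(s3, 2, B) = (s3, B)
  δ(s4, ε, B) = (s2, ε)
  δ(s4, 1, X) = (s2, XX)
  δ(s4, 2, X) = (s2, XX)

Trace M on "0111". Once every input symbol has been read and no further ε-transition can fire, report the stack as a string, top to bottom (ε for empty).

XZ

(s0, 0111, Z) ⊢ (s2, 111, XZ) ⊢ (s4, 11, BXZ) ⊢ (s2, 11, XZ) ⊢ (s4, 1, BXZ) ⊢ (s2, 1, XZ) ⊢ (s4, ε, BXZ) ⊢ (s2, ε, XZ)
All input consumed in state s2 with stack XZ.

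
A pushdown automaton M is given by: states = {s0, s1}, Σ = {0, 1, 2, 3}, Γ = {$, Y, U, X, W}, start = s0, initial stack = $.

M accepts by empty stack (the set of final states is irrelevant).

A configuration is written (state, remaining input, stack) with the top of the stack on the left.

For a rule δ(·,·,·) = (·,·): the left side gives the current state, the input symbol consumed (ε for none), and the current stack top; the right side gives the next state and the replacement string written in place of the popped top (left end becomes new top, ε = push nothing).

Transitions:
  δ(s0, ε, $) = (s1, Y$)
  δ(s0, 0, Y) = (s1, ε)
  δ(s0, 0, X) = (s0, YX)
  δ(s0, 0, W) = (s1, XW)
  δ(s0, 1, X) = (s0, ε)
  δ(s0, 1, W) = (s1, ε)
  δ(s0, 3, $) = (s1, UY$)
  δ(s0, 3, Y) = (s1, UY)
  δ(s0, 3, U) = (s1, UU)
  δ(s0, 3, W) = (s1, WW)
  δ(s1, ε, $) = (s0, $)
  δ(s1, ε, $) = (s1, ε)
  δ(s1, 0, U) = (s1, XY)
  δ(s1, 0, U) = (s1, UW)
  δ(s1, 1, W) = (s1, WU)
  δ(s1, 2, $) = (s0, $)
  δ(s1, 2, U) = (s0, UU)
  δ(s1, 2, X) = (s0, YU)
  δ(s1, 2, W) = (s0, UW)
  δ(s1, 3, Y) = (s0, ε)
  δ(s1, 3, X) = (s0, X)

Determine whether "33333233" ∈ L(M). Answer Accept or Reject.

Reject

No computation consumes all input and empties the stack.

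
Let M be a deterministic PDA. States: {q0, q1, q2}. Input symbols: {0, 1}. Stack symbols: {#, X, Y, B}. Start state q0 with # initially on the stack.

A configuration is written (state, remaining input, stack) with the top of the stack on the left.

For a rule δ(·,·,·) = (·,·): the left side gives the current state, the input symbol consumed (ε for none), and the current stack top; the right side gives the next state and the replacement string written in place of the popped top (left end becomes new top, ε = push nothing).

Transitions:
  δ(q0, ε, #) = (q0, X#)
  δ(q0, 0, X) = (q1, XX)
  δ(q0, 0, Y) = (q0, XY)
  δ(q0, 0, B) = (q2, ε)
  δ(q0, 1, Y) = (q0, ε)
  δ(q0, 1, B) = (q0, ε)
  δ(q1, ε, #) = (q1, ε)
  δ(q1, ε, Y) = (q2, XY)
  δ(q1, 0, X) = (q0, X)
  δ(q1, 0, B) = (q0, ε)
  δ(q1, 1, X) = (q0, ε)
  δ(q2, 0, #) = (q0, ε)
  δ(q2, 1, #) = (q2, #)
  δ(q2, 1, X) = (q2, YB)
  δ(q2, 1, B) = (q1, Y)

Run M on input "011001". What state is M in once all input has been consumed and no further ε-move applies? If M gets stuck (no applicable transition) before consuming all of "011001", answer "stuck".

stuck

(q0, 011001, #) ⊢ (q0, 011001, X#) ⊢ (q1, 11001, XX#) ⊢ (q0, 1001, X#)
No transition for (q0, 1, top X); M blocks with input 1001 remaining.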